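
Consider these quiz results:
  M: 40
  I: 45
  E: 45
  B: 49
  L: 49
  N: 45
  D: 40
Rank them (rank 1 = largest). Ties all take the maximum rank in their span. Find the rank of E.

5

Sorted (descending): 49, 49, 45, 45, 45, 40, 40
The 2 values of 49 occupy positions 1–2 → each gets rank 2.
The 3 values of 45 occupy positions 3–5 → each gets rank 5.
The 2 values of 40 occupy positions 6–7 → each gets rank 7.
E has value 45 → rank 5.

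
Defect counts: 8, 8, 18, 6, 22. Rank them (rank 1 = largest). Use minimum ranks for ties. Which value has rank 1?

22

Sorted (descending): 22, 18, 8, 8, 6
The 2 values of 8 occupy positions 3–4 → each gets rank 3.
Rank 1 → value 22.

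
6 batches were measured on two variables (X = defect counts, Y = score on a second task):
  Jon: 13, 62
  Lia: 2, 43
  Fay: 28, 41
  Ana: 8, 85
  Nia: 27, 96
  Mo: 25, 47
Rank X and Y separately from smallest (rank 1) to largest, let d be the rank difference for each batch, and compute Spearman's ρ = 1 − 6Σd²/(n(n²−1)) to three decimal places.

Ranks of variable 1: 3, 1, 6, 2, 5, 4
Ranks of variable 2: 4, 2, 1, 5, 6, 3
d = r₁ − r₂: -1, -1, 5, -3, -1, 1
d²: 1, 1, 25, 9, 1, 1; Σd² = 38
ρ = 1 − 6·38/(6·35) = 1 − 228/210 = -0.086

-0.086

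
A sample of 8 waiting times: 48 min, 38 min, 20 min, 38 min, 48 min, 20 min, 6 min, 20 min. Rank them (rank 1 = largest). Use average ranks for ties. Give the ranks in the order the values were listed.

Sorted (descending): 48, 48, 38, 38, 20, 20, 20, 6
The 2 values of 48 occupy positions 1–2 → average rank (1+2)/2 = 1.5.
The 2 values of 38 occupy positions 3–4 → average rank (3+4)/2 = 3.5.
The 3 values of 20 occupy positions 5–7 → average rank 6.

1.5, 3.5, 6, 3.5, 1.5, 6, 8, 6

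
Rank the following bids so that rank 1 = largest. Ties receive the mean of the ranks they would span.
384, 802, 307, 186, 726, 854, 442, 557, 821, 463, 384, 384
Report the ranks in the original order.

Sorted (descending): 854, 821, 802, 726, 557, 463, 442, 384, 384, 384, 307, 186
The 3 values of 384 occupy positions 8–10 → average rank 9.

9, 3, 11, 12, 4, 1, 7, 5, 2, 6, 9, 9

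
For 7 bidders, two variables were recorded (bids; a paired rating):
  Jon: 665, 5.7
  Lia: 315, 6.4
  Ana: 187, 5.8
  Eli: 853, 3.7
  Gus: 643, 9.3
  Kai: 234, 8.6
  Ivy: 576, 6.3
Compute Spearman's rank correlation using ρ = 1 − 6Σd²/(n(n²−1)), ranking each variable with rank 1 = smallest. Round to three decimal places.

Ranks of variable 1: 6, 3, 1, 7, 5, 2, 4
Ranks of variable 2: 2, 5, 3, 1, 7, 6, 4
d = r₁ − r₂: 4, -2, -2, 6, -2, -4, 0
d²: 16, 4, 4, 36, 4, 16, 0; Σd² = 80
ρ = 1 − 6·80/(7·48) = 1 − 480/336 = -0.429

-0.429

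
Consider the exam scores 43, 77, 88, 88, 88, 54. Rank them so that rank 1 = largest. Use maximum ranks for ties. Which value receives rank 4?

Sorted (descending): 88, 88, 88, 77, 54, 43
The 3 values of 88 occupy positions 1–3 → each gets rank 3.
Rank 4 → value 77.

77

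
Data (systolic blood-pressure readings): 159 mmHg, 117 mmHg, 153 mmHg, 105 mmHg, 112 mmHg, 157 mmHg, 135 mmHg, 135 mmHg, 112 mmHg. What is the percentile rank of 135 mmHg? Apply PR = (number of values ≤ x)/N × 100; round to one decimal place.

66.7

N = 9.
Strictly below 135: 4. Equal to 135: 2.
PR = 6/9 × 100 = 66.7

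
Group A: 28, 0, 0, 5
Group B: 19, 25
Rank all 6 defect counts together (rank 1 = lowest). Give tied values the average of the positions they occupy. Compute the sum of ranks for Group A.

12

Sorted (ascending): 0, 0, 5, 19, 25, 28
The 2 values of 0 occupy positions 1–2 → average rank (1+2)/2 = 1.5.
Group A values → pooled ranks: 28→6, 0→1.5, 0→1.5, 5→3
Rank sum = 6 + 1.5 + 1.5 + 3 = 12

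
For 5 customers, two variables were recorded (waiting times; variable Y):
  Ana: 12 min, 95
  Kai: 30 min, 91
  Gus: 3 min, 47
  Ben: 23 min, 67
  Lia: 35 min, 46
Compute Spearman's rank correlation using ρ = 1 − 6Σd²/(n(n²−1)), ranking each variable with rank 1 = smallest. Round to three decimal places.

-0.300

Ranks of variable 1: 2, 4, 1, 3, 5
Ranks of variable 2: 5, 4, 2, 3, 1
d = r₁ − r₂: -3, 0, -1, 0, 4
d²: 9, 0, 1, 0, 16; Σd² = 26
ρ = 1 − 6·26/(5·24) = 1 − 156/120 = -0.300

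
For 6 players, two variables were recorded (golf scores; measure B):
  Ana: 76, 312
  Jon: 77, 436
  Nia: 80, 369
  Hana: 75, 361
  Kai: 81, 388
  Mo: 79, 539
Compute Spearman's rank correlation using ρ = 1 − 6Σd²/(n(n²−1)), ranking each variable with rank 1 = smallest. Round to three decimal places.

0.486

Ranks of variable 1: 2, 3, 5, 1, 6, 4
Ranks of variable 2: 1, 5, 3, 2, 4, 6
d = r₁ − r₂: 1, -2, 2, -1, 2, -2
d²: 1, 4, 4, 1, 4, 4; Σd² = 18
ρ = 1 − 6·18/(6·35) = 1 − 108/210 = 0.486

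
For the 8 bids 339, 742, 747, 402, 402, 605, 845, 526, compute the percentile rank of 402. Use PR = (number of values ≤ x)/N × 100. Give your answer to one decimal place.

37.5

N = 8.
Strictly below 402: 1. Equal to 402: 2.
PR = 3/8 × 100 = 37.5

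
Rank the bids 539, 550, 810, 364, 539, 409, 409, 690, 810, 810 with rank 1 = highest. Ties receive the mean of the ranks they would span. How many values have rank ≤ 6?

5

Sorted (descending): 810, 810, 810, 690, 550, 539, 539, 409, 409, 364
The 3 values of 810 occupy positions 1–3 → average rank 2.
The 2 values of 539 occupy positions 6–7 → average rank (6+7)/2 = 6.5.
The 2 values of 409 occupy positions 8–9 → average rank (8+9)/2 = 8.5.
Ranks ≤ 6: {2, 2, 2, 4, 5} → 5 values.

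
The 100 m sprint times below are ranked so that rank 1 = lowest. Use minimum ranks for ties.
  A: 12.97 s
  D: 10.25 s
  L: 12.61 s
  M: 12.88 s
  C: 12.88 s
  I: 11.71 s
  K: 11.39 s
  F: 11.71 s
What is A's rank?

Sorted (ascending): 10.25, 11.39, 11.71, 11.71, 12.61, 12.88, 12.88, 12.97
The 2 values of 11.71 occupy positions 3–4 → each gets rank 3.
The 2 values of 12.88 occupy positions 6–7 → each gets rank 6.
A has value 12.97 s → rank 8.

8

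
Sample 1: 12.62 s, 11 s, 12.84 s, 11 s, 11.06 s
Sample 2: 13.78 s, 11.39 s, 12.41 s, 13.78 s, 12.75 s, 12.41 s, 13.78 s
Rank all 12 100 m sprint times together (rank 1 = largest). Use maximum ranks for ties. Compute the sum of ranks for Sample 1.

44

Sorted (descending): 13.78, 13.78, 13.78, 12.84, 12.75, 12.62, 12.41, 12.41, 11.39, 11.06, 11, 11
The 3 values of 13.78 occupy positions 1–3 → each gets rank 3.
The 2 values of 12.41 occupy positions 7–8 → each gets rank 8.
The 2 values of 11 occupy positions 11–12 → each gets rank 12.
Sample 1 values → pooled ranks: 12.62→6, 11→12, 12.84→4, 11→12, 11.06→10
Rank sum = 6 + 12 + 4 + 12 + 10 = 44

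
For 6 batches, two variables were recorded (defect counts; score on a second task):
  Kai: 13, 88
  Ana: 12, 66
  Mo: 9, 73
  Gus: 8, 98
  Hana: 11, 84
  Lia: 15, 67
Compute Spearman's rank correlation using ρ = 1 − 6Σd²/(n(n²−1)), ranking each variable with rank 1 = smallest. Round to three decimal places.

-0.486

Ranks of variable 1: 5, 4, 2, 1, 3, 6
Ranks of variable 2: 5, 1, 3, 6, 4, 2
d = r₁ − r₂: 0, 3, -1, -5, -1, 4
d²: 0, 9, 1, 25, 1, 16; Σd² = 52
ρ = 1 − 6·52/(6·35) = 1 − 312/210 = -0.486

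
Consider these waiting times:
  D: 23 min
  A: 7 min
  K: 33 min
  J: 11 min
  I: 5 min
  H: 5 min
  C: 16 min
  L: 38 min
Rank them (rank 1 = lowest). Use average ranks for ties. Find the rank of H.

Sorted (ascending): 5, 5, 7, 11, 16, 23, 33, 38
The 2 values of 5 occupy positions 1–2 → average rank (1+2)/2 = 1.5.
H has value 5 min → rank 1.5.

1.5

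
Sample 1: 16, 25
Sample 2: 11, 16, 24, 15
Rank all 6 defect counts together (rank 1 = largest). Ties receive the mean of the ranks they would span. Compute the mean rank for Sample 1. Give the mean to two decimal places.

Sorted (descending): 25, 24, 16, 16, 15, 11
The 2 values of 16 occupy positions 3–4 → average rank (3+4)/2 = 3.5.
Sample 1 values → pooled ranks: 16→3.5, 25→1
Mean rank = (3.5 + 1) / 2 = 2.25

2.25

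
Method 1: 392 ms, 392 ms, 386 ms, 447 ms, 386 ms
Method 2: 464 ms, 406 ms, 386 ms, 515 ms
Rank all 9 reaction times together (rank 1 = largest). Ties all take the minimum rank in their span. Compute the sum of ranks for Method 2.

Sorted (descending): 515, 464, 447, 406, 392, 392, 386, 386, 386
The 2 values of 392 occupy positions 5–6 → each gets rank 5.
The 3 values of 386 occupy positions 7–9 → each gets rank 7.
Method 2 values → pooled ranks: 464→2, 406→4, 386→7, 515→1
Rank sum = 2 + 4 + 7 + 1 = 14

14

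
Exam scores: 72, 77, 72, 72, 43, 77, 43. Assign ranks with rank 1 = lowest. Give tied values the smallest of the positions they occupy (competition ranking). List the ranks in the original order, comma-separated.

3, 6, 3, 3, 1, 6, 1

Sorted (ascending): 43, 43, 72, 72, 72, 77, 77
The 2 values of 43 occupy positions 1–2 → each gets rank 1.
The 3 values of 72 occupy positions 3–5 → each gets rank 3.
The 2 values of 77 occupy positions 6–7 → each gets rank 6.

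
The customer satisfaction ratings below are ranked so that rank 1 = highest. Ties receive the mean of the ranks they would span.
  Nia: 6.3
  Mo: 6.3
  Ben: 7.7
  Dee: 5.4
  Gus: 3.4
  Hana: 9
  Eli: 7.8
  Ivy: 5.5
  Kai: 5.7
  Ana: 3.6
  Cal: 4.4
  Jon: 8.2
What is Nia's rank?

Sorted (descending): 9, 8.2, 7.8, 7.7, 6.3, 6.3, 5.7, 5.5, 5.4, 4.4, 3.6, 3.4
The 2 values of 6.3 occupy positions 5–6 → average rank (5+6)/2 = 5.5.
Nia has value 6.3 → rank 5.5.

5.5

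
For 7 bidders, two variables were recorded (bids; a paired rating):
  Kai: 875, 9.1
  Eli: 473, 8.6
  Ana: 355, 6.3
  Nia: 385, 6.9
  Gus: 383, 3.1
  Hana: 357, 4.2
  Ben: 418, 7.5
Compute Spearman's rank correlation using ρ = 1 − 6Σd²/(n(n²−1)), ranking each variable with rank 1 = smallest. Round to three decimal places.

Ranks of variable 1: 7, 6, 1, 4, 3, 2, 5
Ranks of variable 2: 7, 6, 3, 4, 1, 2, 5
d = r₁ − r₂: 0, 0, -2, 0, 2, 0, 0
d²: 0, 0, 4, 0, 4, 0, 0; Σd² = 8
ρ = 1 − 6·8/(7·48) = 1 − 48/336 = 0.857

0.857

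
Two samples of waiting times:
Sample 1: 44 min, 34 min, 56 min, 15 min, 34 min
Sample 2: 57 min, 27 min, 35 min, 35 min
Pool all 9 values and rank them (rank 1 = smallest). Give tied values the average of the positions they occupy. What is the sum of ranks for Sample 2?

22

Sorted (ascending): 15, 27, 34, 34, 35, 35, 44, 56, 57
The 2 values of 34 occupy positions 3–4 → average rank (3+4)/2 = 3.5.
The 2 values of 35 occupy positions 5–6 → average rank (5+6)/2 = 5.5.
Sample 2 values → pooled ranks: 57→9, 27→2, 35→5.5, 35→5.5
Rank sum = 9 + 2 + 5.5 + 5.5 = 22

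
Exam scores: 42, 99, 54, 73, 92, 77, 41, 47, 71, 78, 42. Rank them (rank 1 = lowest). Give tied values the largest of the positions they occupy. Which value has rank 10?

92

Sorted (ascending): 41, 42, 42, 47, 54, 71, 73, 77, 78, 92, 99
The 2 values of 42 occupy positions 2–3 → each gets rank 3.
Rank 10 → value 92.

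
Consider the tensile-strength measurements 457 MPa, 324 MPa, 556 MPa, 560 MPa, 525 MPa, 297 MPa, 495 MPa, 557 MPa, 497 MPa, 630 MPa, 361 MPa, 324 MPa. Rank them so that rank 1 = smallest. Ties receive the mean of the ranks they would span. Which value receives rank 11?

Sorted (ascending): 297, 324, 324, 361, 457, 495, 497, 525, 556, 557, 560, 630
The 2 values of 324 occupy positions 2–3 → average rank (2+3)/2 = 2.5.
Rank 11 → value 560.

560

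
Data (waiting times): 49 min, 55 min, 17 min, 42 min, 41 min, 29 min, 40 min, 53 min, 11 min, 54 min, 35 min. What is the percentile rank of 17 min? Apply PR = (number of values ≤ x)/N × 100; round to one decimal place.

18.2

N = 11.
Strictly below 17: 1. Equal to 17: 1.
PR = 2/11 × 100 = 18.2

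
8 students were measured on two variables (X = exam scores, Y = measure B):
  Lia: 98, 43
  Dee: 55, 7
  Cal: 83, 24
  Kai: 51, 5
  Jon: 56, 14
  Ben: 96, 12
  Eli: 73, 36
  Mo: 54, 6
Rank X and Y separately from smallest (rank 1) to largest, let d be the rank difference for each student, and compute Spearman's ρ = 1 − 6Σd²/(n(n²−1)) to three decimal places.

Ranks of variable 1: 8, 3, 6, 1, 4, 7, 5, 2
Ranks of variable 2: 8, 3, 6, 1, 5, 4, 7, 2
d = r₁ − r₂: 0, 0, 0, 0, -1, 3, -2, 0
d²: 0, 0, 0, 0, 1, 9, 4, 0; Σd² = 14
ρ = 1 − 6·14/(8·63) = 1 − 84/504 = 0.833

0.833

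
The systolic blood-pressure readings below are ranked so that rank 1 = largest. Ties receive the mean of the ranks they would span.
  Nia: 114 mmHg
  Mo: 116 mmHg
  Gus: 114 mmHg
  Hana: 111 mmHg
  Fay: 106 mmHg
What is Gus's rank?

Sorted (descending): 116, 114, 114, 111, 106
The 2 values of 114 occupy positions 2–3 → average rank (2+3)/2 = 2.5.
Gus has value 114 mmHg → rank 2.5.

2.5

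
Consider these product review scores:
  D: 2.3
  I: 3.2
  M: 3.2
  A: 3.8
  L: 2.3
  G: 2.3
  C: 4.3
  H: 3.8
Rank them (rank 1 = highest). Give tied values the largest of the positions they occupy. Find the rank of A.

3

Sorted (descending): 4.3, 3.8, 3.8, 3.2, 3.2, 2.3, 2.3, 2.3
The 2 values of 3.8 occupy positions 2–3 → each gets rank 3.
The 2 values of 3.2 occupy positions 4–5 → each gets rank 5.
The 3 values of 2.3 occupy positions 6–8 → each gets rank 8.
A has value 3.8 → rank 3.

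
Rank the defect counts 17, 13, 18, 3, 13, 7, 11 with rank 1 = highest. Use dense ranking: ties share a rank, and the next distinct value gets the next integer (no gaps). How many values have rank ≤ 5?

Sorted (descending): 18, 17, 13, 13, 11, 7, 3
The 2 values of 13 share dense rank 3.
Remaining distinct values take the next consecutive integers.
Ranks ≤ 5: {1, 2, 3, 3, 4, 5} → 6 values.

6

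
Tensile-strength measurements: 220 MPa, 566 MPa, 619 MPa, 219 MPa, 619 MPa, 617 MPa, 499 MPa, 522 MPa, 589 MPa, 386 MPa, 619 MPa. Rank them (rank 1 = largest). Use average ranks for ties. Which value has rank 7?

522

Sorted (descending): 619, 619, 619, 617, 589, 566, 522, 499, 386, 220, 219
The 3 values of 619 occupy positions 1–3 → average rank 2.
Rank 7 → value 522.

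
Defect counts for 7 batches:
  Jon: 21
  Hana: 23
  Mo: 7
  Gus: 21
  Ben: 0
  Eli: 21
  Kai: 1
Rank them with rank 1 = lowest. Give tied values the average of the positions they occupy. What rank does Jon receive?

Sorted (ascending): 0, 1, 7, 21, 21, 21, 23
The 3 values of 21 occupy positions 4–6 → average rank 5.
Jon has value 21 → rank 5.

5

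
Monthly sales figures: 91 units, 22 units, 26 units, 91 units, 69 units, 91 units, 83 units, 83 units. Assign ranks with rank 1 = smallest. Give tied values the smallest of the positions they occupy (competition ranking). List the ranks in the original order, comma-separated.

Sorted (ascending): 22, 26, 69, 83, 83, 91, 91, 91
The 2 values of 83 occupy positions 4–5 → each gets rank 4.
The 3 values of 91 occupy positions 6–8 → each gets rank 6.

6, 1, 2, 6, 3, 6, 4, 4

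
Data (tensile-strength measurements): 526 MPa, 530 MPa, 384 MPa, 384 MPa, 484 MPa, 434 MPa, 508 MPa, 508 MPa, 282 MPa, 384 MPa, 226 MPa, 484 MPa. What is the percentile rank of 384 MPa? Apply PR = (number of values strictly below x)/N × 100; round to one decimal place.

16.7

N = 12.
Strictly below 384: 2. Equal to 384: 3.
PR = 2/12 × 100 = 16.7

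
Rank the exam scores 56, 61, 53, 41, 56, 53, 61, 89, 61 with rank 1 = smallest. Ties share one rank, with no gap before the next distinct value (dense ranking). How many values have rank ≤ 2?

3

Sorted (ascending): 41, 53, 53, 56, 56, 61, 61, 61, 89
The 2 values of 53 share dense rank 2.
The 2 values of 56 share dense rank 3.
The 3 values of 61 share dense rank 4.
Remaining distinct values take the next consecutive integers.
Ranks ≤ 2: {1, 2, 2} → 3 values.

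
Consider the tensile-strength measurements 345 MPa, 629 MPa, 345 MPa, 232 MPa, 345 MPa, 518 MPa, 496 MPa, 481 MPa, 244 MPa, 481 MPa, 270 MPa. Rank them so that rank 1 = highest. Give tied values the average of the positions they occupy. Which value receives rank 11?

Sorted (descending): 629, 518, 496, 481, 481, 345, 345, 345, 270, 244, 232
The 2 values of 481 occupy positions 4–5 → average rank (4+5)/2 = 4.5.
The 3 values of 345 occupy positions 6–8 → average rank 7.
Rank 11 → value 232.

232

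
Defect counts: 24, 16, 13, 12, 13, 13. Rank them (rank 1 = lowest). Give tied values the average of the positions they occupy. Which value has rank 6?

24

Sorted (ascending): 12, 13, 13, 13, 16, 24
The 3 values of 13 occupy positions 2–4 → average rank 3.
Rank 6 → value 24.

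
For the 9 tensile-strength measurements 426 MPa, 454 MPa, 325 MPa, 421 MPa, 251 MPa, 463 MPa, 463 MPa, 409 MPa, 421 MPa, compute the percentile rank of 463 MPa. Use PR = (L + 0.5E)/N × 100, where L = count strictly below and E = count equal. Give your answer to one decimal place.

N = 9.
Strictly below 463: 7. Equal to 463: 2.
PR = (7 + 0.5·2)/9 × 100 = 88.9

88.9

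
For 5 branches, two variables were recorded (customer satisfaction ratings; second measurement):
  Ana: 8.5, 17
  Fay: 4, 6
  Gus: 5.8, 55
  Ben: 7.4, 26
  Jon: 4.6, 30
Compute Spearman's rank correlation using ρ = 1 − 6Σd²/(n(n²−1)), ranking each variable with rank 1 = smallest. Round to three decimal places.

0.100

Ranks of variable 1: 5, 1, 3, 4, 2
Ranks of variable 2: 2, 1, 5, 3, 4
d = r₁ − r₂: 3, 0, -2, 1, -2
d²: 9, 0, 4, 1, 4; Σd² = 18
ρ = 1 − 6·18/(5·24) = 1 − 108/120 = 0.100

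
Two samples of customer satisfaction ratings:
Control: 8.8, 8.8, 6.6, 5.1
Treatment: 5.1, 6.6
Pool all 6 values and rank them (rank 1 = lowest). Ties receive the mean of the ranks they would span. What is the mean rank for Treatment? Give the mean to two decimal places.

2.50

Sorted (ascending): 5.1, 5.1, 6.6, 6.6, 8.8, 8.8
The 2 values of 5.1 occupy positions 1–2 → average rank (1+2)/2 = 1.5.
The 2 values of 6.6 occupy positions 3–4 → average rank (3+4)/2 = 3.5.
The 2 values of 8.8 occupy positions 5–6 → average rank (5+6)/2 = 5.5.
Treatment values → pooled ranks: 5.1→1.5, 6.6→3.5
Mean rank = (1.5 + 3.5) / 2 = 2.50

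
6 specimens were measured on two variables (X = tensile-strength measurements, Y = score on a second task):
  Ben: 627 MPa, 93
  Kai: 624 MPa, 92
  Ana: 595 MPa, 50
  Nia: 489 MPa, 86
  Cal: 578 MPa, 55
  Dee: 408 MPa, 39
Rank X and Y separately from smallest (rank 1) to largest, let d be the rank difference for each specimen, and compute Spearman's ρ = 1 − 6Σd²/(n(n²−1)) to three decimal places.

0.771

Ranks of variable 1: 6, 5, 4, 2, 3, 1
Ranks of variable 2: 6, 5, 2, 4, 3, 1
d = r₁ − r₂: 0, 0, 2, -2, 0, 0
d²: 0, 0, 4, 4, 0, 0; Σd² = 8
ρ = 1 − 6·8/(6·35) = 1 − 48/210 = 0.771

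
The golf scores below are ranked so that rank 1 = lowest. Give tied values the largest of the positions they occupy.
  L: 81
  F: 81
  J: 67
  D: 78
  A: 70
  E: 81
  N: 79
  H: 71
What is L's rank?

Sorted (ascending): 67, 70, 71, 78, 79, 81, 81, 81
The 3 values of 81 occupy positions 6–8 → each gets rank 8.
L has value 81 → rank 8.

8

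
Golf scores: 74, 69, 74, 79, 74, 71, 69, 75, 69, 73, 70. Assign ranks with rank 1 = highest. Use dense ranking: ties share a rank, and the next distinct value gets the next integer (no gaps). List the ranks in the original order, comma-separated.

Sorted (descending): 79, 75, 74, 74, 74, 73, 71, 70, 69, 69, 69
The 3 values of 74 share dense rank 3.
The 3 values of 69 share dense rank 7.
Remaining distinct values take the next consecutive integers.

3, 7, 3, 1, 3, 5, 7, 2, 7, 4, 6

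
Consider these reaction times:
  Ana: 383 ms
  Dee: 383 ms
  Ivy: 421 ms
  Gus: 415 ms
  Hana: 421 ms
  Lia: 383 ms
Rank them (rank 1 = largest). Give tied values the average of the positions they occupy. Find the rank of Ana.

Sorted (descending): 421, 421, 415, 383, 383, 383
The 2 values of 421 occupy positions 1–2 → average rank (1+2)/2 = 1.5.
The 3 values of 383 occupy positions 4–6 → average rank 5.
Ana has value 383 ms → rank 5.

5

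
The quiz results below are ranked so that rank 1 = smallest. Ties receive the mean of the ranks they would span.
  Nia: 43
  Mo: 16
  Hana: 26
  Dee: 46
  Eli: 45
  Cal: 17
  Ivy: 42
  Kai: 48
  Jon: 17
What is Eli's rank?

7

Sorted (ascending): 16, 17, 17, 26, 42, 43, 45, 46, 48
The 2 values of 17 occupy positions 2–3 → average rank (2+3)/2 = 2.5.
Eli has value 45 → rank 7.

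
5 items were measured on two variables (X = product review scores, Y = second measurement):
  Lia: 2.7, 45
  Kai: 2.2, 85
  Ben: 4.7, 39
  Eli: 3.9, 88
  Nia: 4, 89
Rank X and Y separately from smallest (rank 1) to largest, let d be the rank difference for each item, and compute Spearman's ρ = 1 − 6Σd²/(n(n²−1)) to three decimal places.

Ranks of variable 1: 2, 1, 5, 3, 4
Ranks of variable 2: 2, 3, 1, 4, 5
d = r₁ − r₂: 0, -2, 4, -1, -1
d²: 0, 4, 16, 1, 1; Σd² = 22
ρ = 1 − 6·22/(5·24) = 1 − 132/120 = -0.100

-0.100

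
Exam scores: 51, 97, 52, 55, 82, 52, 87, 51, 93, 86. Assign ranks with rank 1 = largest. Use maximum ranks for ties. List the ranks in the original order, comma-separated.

10, 1, 8, 6, 5, 8, 3, 10, 2, 4

Sorted (descending): 97, 93, 87, 86, 82, 55, 52, 52, 51, 51
The 2 values of 52 occupy positions 7–8 → each gets rank 8.
The 2 values of 51 occupy positions 9–10 → each gets rank 10.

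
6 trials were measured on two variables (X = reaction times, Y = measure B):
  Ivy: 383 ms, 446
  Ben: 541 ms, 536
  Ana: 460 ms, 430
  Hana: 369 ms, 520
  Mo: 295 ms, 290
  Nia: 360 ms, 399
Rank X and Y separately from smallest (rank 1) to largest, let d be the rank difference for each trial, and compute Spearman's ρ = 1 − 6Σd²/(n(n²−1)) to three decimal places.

0.771

Ranks of variable 1: 4, 6, 5, 3, 1, 2
Ranks of variable 2: 4, 6, 3, 5, 1, 2
d = r₁ − r₂: 0, 0, 2, -2, 0, 0
d²: 0, 0, 4, 4, 0, 0; Σd² = 8
ρ = 1 − 6·8/(6·35) = 1 − 48/210 = 0.771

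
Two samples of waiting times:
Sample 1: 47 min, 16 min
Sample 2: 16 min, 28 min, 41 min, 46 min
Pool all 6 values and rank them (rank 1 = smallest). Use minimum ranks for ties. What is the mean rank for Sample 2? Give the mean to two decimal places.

3.25

Sorted (ascending): 16, 16, 28, 41, 46, 47
The 2 values of 16 occupy positions 1–2 → each gets rank 1.
Sample 2 values → pooled ranks: 16→1, 28→3, 41→4, 46→5
Mean rank = (1 + 3 + 4 + 5) / 4 = 3.25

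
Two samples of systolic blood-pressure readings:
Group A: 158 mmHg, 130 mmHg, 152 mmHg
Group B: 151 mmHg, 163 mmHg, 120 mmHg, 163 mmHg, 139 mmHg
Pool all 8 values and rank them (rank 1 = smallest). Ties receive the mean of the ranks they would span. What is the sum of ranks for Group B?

23

Sorted (ascending): 120, 130, 139, 151, 152, 158, 163, 163
The 2 values of 163 occupy positions 7–8 → average rank (7+8)/2 = 7.5.
Group B values → pooled ranks: 151→4, 163→7.5, 120→1, 163→7.5, 139→3
Rank sum = 4 + 7.5 + 1 + 7.5 + 3 = 23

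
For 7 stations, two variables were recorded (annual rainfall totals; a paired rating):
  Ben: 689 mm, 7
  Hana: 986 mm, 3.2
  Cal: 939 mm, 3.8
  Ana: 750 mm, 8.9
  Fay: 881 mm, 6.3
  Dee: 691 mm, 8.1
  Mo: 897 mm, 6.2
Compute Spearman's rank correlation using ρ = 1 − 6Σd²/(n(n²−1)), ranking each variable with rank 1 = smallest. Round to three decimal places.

-0.857

Ranks of variable 1: 1, 7, 6, 3, 4, 2, 5
Ranks of variable 2: 5, 1, 2, 7, 4, 6, 3
d = r₁ − r₂: -4, 6, 4, -4, 0, -4, 2
d²: 16, 36, 16, 16, 0, 16, 4; Σd² = 104
ρ = 1 − 6·104/(7·48) = 1 − 624/336 = -0.857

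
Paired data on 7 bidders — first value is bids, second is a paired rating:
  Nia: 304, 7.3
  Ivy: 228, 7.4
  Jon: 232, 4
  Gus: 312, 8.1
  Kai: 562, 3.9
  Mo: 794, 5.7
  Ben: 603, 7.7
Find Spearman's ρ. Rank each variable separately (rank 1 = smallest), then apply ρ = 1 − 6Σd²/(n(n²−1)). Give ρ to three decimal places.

Ranks of variable 1: 3, 1, 2, 4, 5, 7, 6
Ranks of variable 2: 4, 5, 2, 7, 1, 3, 6
d = r₁ − r₂: -1, -4, 0, -3, 4, 4, 0
d²: 1, 16, 0, 9, 16, 16, 0; Σd² = 58
ρ = 1 − 6·58/(7·48) = 1 − 348/336 = -0.036

-0.036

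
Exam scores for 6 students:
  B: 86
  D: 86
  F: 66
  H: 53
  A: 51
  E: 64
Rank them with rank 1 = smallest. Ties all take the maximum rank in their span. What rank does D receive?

6

Sorted (ascending): 51, 53, 64, 66, 86, 86
The 2 values of 86 occupy positions 5–6 → each gets rank 6.
D has value 86 → rank 6.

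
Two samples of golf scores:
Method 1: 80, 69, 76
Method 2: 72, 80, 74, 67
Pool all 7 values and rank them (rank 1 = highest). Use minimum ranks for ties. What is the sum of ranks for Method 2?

17

Sorted (descending): 80, 80, 76, 74, 72, 69, 67
The 2 values of 80 occupy positions 1–2 → each gets rank 1.
Method 2 values → pooled ranks: 72→5, 80→1, 74→4, 67→7
Rank sum = 5 + 1 + 4 + 7 = 17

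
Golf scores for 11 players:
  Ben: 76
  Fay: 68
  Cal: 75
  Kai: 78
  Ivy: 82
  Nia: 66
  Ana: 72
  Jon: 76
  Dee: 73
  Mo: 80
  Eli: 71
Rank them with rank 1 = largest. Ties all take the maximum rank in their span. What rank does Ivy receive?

1

Sorted (descending): 82, 80, 78, 76, 76, 75, 73, 72, 71, 68, 66
The 2 values of 76 occupy positions 4–5 → each gets rank 5.
Ivy has value 82 → rank 1.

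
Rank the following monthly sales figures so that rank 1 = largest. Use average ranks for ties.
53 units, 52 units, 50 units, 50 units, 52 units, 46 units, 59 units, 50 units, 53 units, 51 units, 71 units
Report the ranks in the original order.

Sorted (descending): 71, 59, 53, 53, 52, 52, 51, 50, 50, 50, 46
The 2 values of 53 occupy positions 3–4 → average rank (3+4)/2 = 3.5.
The 2 values of 52 occupy positions 5–6 → average rank (5+6)/2 = 5.5.
The 3 values of 50 occupy positions 8–10 → average rank 9.

3.5, 5.5, 9, 9, 5.5, 11, 2, 9, 3.5, 7, 1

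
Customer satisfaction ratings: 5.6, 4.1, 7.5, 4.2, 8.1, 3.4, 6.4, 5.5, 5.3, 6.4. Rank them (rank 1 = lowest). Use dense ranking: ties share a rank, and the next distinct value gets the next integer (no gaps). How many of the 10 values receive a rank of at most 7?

8

Sorted (ascending): 3.4, 4.1, 4.2, 5.3, 5.5, 5.6, 6.4, 6.4, 7.5, 8.1
The 2 values of 6.4 share dense rank 7.
Remaining distinct values take the next consecutive integers.
Ranks ≤ 7: {1, 2, 3, 4, 5, 6, 7, 7} → 8 values.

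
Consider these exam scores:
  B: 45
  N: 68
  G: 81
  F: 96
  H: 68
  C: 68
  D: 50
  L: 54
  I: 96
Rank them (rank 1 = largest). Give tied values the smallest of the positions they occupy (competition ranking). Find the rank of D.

Sorted (descending): 96, 96, 81, 68, 68, 68, 54, 50, 45
The 2 values of 96 occupy positions 1–2 → each gets rank 1.
The 3 values of 68 occupy positions 4–6 → each gets rank 4.
D has value 50 → rank 8.

8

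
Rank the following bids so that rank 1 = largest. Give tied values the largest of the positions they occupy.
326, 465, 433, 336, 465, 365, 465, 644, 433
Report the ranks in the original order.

9, 4, 6, 8, 4, 7, 4, 1, 6

Sorted (descending): 644, 465, 465, 465, 433, 433, 365, 336, 326
The 3 values of 465 occupy positions 2–4 → each gets rank 4.
The 2 values of 433 occupy positions 5–6 → each gets rank 6.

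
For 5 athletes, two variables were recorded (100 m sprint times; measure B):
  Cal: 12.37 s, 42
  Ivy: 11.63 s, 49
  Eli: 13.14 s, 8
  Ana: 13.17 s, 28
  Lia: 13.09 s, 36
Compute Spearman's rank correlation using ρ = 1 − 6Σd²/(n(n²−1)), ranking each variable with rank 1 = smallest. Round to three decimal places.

-0.900

Ranks of variable 1: 2, 1, 4, 5, 3
Ranks of variable 2: 4, 5, 1, 2, 3
d = r₁ − r₂: -2, -4, 3, 3, 0
d²: 4, 16, 9, 9, 0; Σd² = 38
ρ = 1 − 6·38/(5·24) = 1 − 228/120 = -0.900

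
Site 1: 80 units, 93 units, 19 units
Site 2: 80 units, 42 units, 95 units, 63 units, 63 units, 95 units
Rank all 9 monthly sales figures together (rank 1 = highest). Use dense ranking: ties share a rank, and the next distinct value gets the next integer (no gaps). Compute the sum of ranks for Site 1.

11

Sorted (descending): 95, 95, 93, 80, 80, 63, 63, 42, 19
The 2 values of 95 share dense rank 1.
The 2 values of 80 share dense rank 3.
The 2 values of 63 share dense rank 4.
Remaining distinct values take the next consecutive integers.
Site 1 values → pooled ranks: 80→3, 93→2, 19→6
Rank sum = 3 + 2 + 6 = 11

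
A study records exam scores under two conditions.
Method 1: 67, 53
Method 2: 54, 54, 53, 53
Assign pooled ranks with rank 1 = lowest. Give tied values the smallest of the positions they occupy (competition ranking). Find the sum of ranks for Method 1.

Sorted (ascending): 53, 53, 53, 54, 54, 67
The 3 values of 53 occupy positions 1–3 → each gets rank 1.
The 2 values of 54 occupy positions 4–5 → each gets rank 4.
Method 1 values → pooled ranks: 67→6, 53→1
Rank sum = 6 + 1 = 7

7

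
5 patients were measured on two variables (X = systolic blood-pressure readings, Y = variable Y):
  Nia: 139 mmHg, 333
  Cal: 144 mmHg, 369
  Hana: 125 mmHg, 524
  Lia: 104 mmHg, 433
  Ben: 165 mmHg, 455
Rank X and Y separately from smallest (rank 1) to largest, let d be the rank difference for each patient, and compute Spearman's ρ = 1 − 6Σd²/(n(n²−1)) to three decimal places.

-0.100

Ranks of variable 1: 3, 4, 2, 1, 5
Ranks of variable 2: 1, 2, 5, 3, 4
d = r₁ − r₂: 2, 2, -3, -2, 1
d²: 4, 4, 9, 4, 1; Σd² = 22
ρ = 1 − 6·22/(5·24) = 1 − 132/120 = -0.100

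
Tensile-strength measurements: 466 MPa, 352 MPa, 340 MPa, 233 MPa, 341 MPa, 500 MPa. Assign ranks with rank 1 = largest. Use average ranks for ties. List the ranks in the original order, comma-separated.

2, 3, 5, 6, 4, 1

Sorted (descending): 500, 466, 352, 341, 340, 233
No ties — each value takes its position as its rank.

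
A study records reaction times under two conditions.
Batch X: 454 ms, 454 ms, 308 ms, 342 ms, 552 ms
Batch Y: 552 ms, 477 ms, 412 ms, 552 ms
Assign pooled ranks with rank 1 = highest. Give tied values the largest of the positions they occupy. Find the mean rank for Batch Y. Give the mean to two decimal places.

Sorted (descending): 552, 552, 552, 477, 454, 454, 412, 342, 308
The 3 values of 552 occupy positions 1–3 → each gets rank 3.
The 2 values of 454 occupy positions 5–6 → each gets rank 6.
Batch Y values → pooled ranks: 552→3, 477→4, 412→7, 552→3
Mean rank = (3 + 4 + 7 + 3) / 4 = 4.25

4.25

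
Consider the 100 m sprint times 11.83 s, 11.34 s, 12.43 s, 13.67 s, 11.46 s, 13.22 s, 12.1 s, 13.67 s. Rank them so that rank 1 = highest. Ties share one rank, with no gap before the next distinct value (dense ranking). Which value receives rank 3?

12.43

Sorted (descending): 13.67, 13.67, 13.22, 12.43, 12.1, 11.83, 11.46, 11.34
The 2 values of 13.67 share dense rank 1.
Remaining distinct values take the next consecutive integers.
Rank 3 → value 12.43.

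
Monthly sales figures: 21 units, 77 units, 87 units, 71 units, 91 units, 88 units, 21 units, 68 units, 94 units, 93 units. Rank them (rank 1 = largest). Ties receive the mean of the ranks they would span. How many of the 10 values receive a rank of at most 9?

Sorted (descending): 94, 93, 91, 88, 87, 77, 71, 68, 21, 21
The 2 values of 21 occupy positions 9–10 → average rank (9+10)/2 = 9.5.
Ranks ≤ 9: {1, 2, 3, 4, 5, 6, 7, 8} → 8 values.

8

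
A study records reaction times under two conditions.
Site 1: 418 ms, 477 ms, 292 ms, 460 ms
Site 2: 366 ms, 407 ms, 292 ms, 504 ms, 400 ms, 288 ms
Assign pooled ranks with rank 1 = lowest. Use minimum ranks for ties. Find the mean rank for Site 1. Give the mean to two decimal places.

Sorted (ascending): 288, 292, 292, 366, 400, 407, 418, 460, 477, 504
The 2 values of 292 occupy positions 2–3 → each gets rank 2.
Site 1 values → pooled ranks: 418→7, 477→9, 292→2, 460→8
Mean rank = (7 + 9 + 2 + 8) / 4 = 6.50

6.50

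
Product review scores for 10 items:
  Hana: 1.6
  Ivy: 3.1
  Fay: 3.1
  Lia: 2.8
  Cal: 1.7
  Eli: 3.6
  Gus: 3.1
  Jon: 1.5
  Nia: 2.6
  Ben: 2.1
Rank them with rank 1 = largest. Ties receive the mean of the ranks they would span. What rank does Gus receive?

3

Sorted (descending): 3.6, 3.1, 3.1, 3.1, 2.8, 2.6, 2.1, 1.7, 1.6, 1.5
The 3 values of 3.1 occupy positions 2–4 → average rank 3.
Gus has value 3.1 → rank 3.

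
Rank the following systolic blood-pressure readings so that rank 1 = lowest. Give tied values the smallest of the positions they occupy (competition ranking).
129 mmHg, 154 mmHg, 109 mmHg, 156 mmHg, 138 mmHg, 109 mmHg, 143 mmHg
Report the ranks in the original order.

3, 6, 1, 7, 4, 1, 5

Sorted (ascending): 109, 109, 129, 138, 143, 154, 156
The 2 values of 109 occupy positions 1–2 → each gets rank 1.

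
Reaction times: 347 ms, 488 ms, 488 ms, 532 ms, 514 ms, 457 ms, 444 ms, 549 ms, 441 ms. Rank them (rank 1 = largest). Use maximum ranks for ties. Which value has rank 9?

347

Sorted (descending): 549, 532, 514, 488, 488, 457, 444, 441, 347
The 2 values of 488 occupy positions 4–5 → each gets rank 5.
Rank 9 → value 347.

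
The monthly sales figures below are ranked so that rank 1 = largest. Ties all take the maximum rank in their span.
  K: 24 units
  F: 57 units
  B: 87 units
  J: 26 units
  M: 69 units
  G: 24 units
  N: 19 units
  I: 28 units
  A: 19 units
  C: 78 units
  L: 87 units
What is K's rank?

9

Sorted (descending): 87, 87, 78, 69, 57, 28, 26, 24, 24, 19, 19
The 2 values of 87 occupy positions 1–2 → each gets rank 2.
The 2 values of 24 occupy positions 8–9 → each gets rank 9.
The 2 values of 19 occupy positions 10–11 → each gets rank 11.
K has value 24 units → rank 9.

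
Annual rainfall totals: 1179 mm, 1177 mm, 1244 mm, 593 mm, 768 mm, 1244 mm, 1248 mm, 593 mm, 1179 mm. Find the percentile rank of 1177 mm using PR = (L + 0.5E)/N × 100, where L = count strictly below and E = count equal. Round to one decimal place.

38.9

N = 9.
Strictly below 1177: 3. Equal to 1177: 1.
PR = (3 + 0.5·1)/9 × 100 = 38.9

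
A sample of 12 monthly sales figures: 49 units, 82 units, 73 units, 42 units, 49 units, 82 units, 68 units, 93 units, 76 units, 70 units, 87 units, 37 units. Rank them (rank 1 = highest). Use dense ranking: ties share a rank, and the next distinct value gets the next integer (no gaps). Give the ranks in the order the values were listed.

8, 3, 5, 9, 8, 3, 7, 1, 4, 6, 2, 10

Sorted (descending): 93, 87, 82, 82, 76, 73, 70, 68, 49, 49, 42, 37
The 2 values of 82 share dense rank 3.
The 2 values of 49 share dense rank 8.
Remaining distinct values take the next consecutive integers.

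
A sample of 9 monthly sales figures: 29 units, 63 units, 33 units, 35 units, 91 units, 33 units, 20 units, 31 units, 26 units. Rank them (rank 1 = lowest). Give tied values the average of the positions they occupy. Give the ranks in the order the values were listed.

Sorted (ascending): 20, 26, 29, 31, 33, 33, 35, 63, 91
The 2 values of 33 occupy positions 5–6 → average rank (5+6)/2 = 5.5.

3, 8, 5.5, 7, 9, 5.5, 1, 4, 2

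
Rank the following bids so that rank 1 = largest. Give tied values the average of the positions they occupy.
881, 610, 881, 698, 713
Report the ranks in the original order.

Sorted (descending): 881, 881, 713, 698, 610
The 2 values of 881 occupy positions 1–2 → average rank (1+2)/2 = 1.5.

1.5, 5, 1.5, 4, 3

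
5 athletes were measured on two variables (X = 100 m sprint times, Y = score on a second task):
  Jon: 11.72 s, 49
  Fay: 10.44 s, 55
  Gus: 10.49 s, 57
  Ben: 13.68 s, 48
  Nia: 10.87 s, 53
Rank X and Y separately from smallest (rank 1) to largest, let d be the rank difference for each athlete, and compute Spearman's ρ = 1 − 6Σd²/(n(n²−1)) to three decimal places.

-0.900

Ranks of variable 1: 4, 1, 2, 5, 3
Ranks of variable 2: 2, 4, 5, 1, 3
d = r₁ − r₂: 2, -3, -3, 4, 0
d²: 4, 9, 9, 16, 0; Σd² = 38
ρ = 1 − 6·38/(5·24) = 1 − 228/120 = -0.900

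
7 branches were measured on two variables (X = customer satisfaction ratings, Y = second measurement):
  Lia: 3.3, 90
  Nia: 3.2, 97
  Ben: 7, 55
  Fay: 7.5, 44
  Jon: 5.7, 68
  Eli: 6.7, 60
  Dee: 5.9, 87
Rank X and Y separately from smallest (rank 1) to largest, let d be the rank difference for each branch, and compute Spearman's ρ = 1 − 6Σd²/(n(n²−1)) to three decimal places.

Ranks of variable 1: 2, 1, 6, 7, 3, 5, 4
Ranks of variable 2: 6, 7, 2, 1, 4, 3, 5
d = r₁ − r₂: -4, -6, 4, 6, -1, 2, -1
d²: 16, 36, 16, 36, 1, 4, 1; Σd² = 110
ρ = 1 − 6·110/(7·48) = 1 − 660/336 = -0.964

-0.964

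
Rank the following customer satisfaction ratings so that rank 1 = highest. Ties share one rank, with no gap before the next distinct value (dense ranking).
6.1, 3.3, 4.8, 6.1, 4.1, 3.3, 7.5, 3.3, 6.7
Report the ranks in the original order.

3, 6, 4, 3, 5, 6, 1, 6, 2

Sorted (descending): 7.5, 6.7, 6.1, 6.1, 4.8, 4.1, 3.3, 3.3, 3.3
The 2 values of 6.1 share dense rank 3.
The 3 values of 3.3 share dense rank 6.
Remaining distinct values take the next consecutive integers.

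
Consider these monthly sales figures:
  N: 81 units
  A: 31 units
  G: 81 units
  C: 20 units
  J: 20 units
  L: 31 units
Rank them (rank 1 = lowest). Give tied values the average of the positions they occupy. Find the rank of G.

5.5

Sorted (ascending): 20, 20, 31, 31, 81, 81
The 2 values of 20 occupy positions 1–2 → average rank (1+2)/2 = 1.5.
The 2 values of 31 occupy positions 3–4 → average rank (3+4)/2 = 3.5.
The 2 values of 81 occupy positions 5–6 → average rank (5+6)/2 = 5.5.
G has value 81 units → rank 5.5.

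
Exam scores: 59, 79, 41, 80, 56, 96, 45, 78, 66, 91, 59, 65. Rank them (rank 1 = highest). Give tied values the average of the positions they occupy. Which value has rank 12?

41

Sorted (descending): 96, 91, 80, 79, 78, 66, 65, 59, 59, 56, 45, 41
The 2 values of 59 occupy positions 8–9 → average rank (8+9)/2 = 8.5.
Rank 12 → value 41.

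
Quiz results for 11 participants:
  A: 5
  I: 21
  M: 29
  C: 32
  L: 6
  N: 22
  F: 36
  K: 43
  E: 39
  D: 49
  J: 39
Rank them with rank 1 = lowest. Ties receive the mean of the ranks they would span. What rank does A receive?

Sorted (ascending): 5, 6, 21, 22, 29, 32, 36, 39, 39, 43, 49
The 2 values of 39 occupy positions 8–9 → average rank (8+9)/2 = 8.5.
A has value 5 → rank 1.

1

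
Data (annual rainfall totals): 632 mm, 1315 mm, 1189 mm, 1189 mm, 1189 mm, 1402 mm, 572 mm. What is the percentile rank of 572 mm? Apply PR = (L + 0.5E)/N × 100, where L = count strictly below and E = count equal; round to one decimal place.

N = 7.
Strictly below 572: 0. Equal to 572: 1.
PR = (0 + 0.5·1)/7 × 100 = 7.1

7.1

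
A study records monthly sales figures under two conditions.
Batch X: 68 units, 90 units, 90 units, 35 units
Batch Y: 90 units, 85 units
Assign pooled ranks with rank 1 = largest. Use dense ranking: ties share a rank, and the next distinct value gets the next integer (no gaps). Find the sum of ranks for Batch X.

9

Sorted (descending): 90, 90, 90, 85, 68, 35
The 3 values of 90 share dense rank 1.
Remaining distinct values take the next consecutive integers.
Batch X values → pooled ranks: 68→3, 90→1, 90→1, 35→4
Rank sum = 3 + 1 + 1 + 4 = 9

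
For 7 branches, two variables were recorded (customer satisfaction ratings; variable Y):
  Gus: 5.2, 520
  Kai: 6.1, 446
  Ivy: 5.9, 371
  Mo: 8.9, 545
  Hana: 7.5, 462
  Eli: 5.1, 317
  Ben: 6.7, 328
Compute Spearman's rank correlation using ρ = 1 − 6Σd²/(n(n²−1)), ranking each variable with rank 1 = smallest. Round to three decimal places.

0.536

Ranks of variable 1: 2, 4, 3, 7, 6, 1, 5
Ranks of variable 2: 6, 4, 3, 7, 5, 1, 2
d = r₁ − r₂: -4, 0, 0, 0, 1, 0, 3
d²: 16, 0, 0, 0, 1, 0, 9; Σd² = 26
ρ = 1 − 6·26/(7·48) = 1 − 156/336 = 0.536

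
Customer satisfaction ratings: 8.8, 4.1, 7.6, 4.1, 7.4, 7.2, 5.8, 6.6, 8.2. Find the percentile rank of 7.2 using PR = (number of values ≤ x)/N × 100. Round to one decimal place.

55.6

N = 9.
Strictly below 7.2: 4. Equal to 7.2: 1.
PR = 5/9 × 100 = 55.6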